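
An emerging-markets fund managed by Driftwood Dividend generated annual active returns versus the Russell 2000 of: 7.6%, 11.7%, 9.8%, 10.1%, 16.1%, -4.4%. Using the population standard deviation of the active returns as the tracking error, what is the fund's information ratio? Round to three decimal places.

1.343

r̄ = (7.6 + 11.7 + 9.8 + 10.1 + 16.1 − 4.4) / 6 = 50.90 / 6 = 8.4833%
Σ(r − r̄)² = (7.6 − 8.4833)² + (11.7 − 8.4833)² + … = 239.4683
σ = √[239.4683 / 6] = 6.3175%
IR = r̄ / tracking error = 8.4833 / 6.3175 = 1.3428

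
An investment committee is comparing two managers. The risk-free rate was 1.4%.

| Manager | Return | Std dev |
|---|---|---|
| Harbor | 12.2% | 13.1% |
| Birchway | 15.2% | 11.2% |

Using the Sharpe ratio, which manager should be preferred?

Harbor: Sharpe ratio = (12.2% − 1.4%) / 13.1% = 0.824
Birchway: Sharpe ratio = (15.2% − 1.4%) / 11.2% = 1.232
Highest: Birchway (1.232).

Birchway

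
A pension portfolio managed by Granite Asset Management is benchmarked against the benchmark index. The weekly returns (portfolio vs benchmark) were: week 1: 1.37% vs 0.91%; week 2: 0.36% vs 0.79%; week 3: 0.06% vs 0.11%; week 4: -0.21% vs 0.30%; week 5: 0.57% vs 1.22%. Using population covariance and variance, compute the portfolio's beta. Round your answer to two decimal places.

r̄p = 0.4300%,  r̄m = 0.6660%
Cov = Σ(rp − r̄p)(rm − r̄m) / 5 = 0.1476
Var(rm) = Σ(rm − r̄m)² / 5 = 0.1650
β = Cov / Var = 0.1476 / 0.1650 = 0.8945

0.89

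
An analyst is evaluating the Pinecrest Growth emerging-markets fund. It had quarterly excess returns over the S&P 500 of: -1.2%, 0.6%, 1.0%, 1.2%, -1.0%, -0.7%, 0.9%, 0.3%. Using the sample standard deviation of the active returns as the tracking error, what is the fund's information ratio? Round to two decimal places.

r̄ = (-1.2 + 0.6 + 1 + 1.2 − 1 − 0.7 + 0.9 + 0.3) / 8 = 0.1375%
Σ(r − r̄)² = (-1.2 − 0.1375)² + (0.6 − 0.1375)² + … = 6.4788
σ = √[6.4788 / 7] = 0.9621%
IR = r̄ / tracking error = 0.1375 / 0.9621 = 0.1429

0.14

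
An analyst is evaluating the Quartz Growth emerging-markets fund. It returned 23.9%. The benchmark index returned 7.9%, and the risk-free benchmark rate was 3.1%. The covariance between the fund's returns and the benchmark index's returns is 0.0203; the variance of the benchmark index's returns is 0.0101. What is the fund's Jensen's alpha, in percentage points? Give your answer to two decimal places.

β = Cov / Var = 0.0203 / 0.0101 = 2.0099
E[R] = Rf + β(Rm − Rf) = 3.1% + 2.0099 × (7.9% − 3.1%) = 12.7475%
α = Rp − E[R] = 23.9% − 12.7475% = 11.1525

11.15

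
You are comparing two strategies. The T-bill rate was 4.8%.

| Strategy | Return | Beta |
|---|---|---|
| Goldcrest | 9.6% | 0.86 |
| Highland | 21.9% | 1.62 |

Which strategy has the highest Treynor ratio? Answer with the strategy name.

Goldcrest: Treynor = (9.6% − 4.8%) / 0.86 = 5.581
Highland: Treynor = (21.9% − 4.8%) / 1.62 = 10.556
Highest: Highland (10.556).

Highland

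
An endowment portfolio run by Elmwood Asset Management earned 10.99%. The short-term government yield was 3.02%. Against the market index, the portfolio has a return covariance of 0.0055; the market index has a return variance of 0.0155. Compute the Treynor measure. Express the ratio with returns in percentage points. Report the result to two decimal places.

β = Cov / Var = 0.0055 / 0.0155 = 0.3548
Treynor = (Rp − Rf) / β = (10.99% − 3.02%) / 0.3548 = 7.97 / 0.3548 = 22.4634

22.46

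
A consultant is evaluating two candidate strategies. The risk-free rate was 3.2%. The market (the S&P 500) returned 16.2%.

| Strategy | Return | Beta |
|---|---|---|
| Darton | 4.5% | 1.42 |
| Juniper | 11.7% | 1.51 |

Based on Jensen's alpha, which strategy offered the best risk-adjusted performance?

Darton: α = 4.5% − [3.2% + 1.42 × (16.2% − 3.2%)] = -17.160
Juniper: α = 11.7% − [3.2% + 1.51 × (16.2% − 3.2%)] = -11.130
Highest: Juniper (-11.130).

Juniper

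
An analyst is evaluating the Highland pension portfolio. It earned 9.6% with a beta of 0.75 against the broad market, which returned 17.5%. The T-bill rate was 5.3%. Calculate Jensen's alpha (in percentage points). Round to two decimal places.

-4.85

CAPM expected return = Rf + β(Rm − Rf) = 5.3% + 0.75 × (17.5% − 5.3%) = 5.3 + 0.75 × 12.20 = 14.4500%
Jensen's α = Rp − E[R] = 9.6% − 14.4500% = -4.8500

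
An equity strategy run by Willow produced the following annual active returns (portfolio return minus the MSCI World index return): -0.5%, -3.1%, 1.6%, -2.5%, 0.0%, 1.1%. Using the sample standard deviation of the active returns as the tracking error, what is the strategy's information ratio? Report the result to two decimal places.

-0.30

r̄ = (-0.5 − 3.1 + 1.6 − 2.5 + 0 + 1.1) / 6 = -3.40 / 6 = -0.5667%
Sample σ = √[Σ(r − r̄)² / 5] = √[17.9533 / 5] = √3.5907 = 1.8949%
IR = r̄ / tracking error = -0.5667 / 1.8949 = -0.2991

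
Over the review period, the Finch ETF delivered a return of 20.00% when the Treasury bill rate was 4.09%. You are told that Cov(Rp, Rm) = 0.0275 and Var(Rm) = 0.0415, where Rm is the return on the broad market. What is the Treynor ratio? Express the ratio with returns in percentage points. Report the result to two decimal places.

β = Cov / Var = 0.0275 / 0.0415 = 0.6627
Treynor = (Rp − Rf) / β = (20.00% − 4.09%) / 0.6627 = 15.91 / 0.6627 = 24.0078

24.01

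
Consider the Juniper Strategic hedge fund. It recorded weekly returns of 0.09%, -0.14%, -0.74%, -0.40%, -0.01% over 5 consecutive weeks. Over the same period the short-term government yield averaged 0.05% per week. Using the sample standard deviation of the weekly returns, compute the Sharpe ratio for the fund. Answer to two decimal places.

-0.87

r̄ = (0.09 − 0.14 − 0.74 − 0.4 − 0.01) / 5 = -0.2400%
Sample std dev = √[0.4474 / 4] = 0.3344%
Sharpe = (r̄ − rf) / σ = (-0.2400 − 0.05) / 0.3344 = -0.2900 / 0.3344 = -0.8672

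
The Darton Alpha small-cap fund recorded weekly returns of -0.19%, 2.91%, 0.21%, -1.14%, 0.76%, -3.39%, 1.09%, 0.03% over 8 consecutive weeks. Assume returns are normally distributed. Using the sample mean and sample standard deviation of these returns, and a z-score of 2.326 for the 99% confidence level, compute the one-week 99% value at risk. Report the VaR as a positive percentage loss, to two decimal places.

r̄ = (-0.19 + 2.91 + 0.21 − 1.14 + 0.76 − 3.39 + 1.09 + 0.03) / 8 = 0.280 / 8 = 0.0350%
Σ(r − r̄)² = (-0.19 − 0.0350)² + (2.91 − 0.0350)² + … = 23.0968
σ = √[23.0968 / 7] = 1.8165%
VaR = −(r̄ − z·σ) = −(0.0350 − 2.326 × 1.8165) = −(-4.1902) = 4.1902%

4.19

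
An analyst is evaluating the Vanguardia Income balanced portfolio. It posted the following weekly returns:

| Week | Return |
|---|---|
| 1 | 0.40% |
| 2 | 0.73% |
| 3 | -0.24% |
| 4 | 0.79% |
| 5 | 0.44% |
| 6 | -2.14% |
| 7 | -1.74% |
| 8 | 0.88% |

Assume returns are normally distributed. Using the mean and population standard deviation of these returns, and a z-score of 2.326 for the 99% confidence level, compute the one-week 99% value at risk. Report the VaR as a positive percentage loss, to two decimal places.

2.69

r̄ = (0.4 + 0.73 − 0.24 + 0.79 + 0.44 − 2.14 − 1.74 + 0.88) / 8 = -0.880 / 8 = -0.1100%
Σ(r − r̄)² = (0.4 − (-0.1100))² + (0.73 − (-0.1100))² + (-0.24 − (-0.1100))² + … = 9.8530
σ = √[9.8530 / 8] = 1.1098%
VaR = −(r̄ − z·σ) = −(-0.1100 − 2.326 × 1.1098) = −(-2.6914) = 2.6914%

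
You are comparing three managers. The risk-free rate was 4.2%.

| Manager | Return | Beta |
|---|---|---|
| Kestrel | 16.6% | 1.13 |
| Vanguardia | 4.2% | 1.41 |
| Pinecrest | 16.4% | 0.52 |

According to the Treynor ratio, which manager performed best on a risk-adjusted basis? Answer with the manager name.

Pinecrest

Kestrel: Treynor = (16.6% − 4.2%) / 1.13 = 10.973
Vanguardia: Treynor = (4.2% − 4.2%) / 1.41 = 0.000
Pinecrest: Treynor = (16.4% − 4.2%) / 0.52 = 23.462
Highest: Pinecrest (23.462).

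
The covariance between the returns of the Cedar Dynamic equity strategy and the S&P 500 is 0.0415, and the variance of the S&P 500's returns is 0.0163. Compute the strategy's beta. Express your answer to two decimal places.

2.55

β = Cov(Rp, Rm) / Var(Rm) = 0.0415 / 0.0163 = 2.5460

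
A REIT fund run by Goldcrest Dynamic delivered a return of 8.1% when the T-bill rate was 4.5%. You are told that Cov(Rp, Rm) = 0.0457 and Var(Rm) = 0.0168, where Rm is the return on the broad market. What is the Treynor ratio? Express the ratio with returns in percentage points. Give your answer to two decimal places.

β = Cov / Var = 0.0457 / 0.0168 = 2.7202
Treynor = (Rp − Rf) / β = (8.1% − 4.5%) / 2.7202 = 3.60 / 2.7202 = 1.3234

1.32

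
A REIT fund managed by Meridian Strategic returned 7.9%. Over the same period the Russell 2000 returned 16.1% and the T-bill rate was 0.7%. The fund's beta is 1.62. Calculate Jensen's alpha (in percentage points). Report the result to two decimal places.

-17.75

CAPM expected return = Rf + β(Rm − Rf) = 0.7% + 1.62 × (16.1% − 0.7%) = 0.7 + 1.62 × 15.40 = 25.6480%
Jensen's α = Rp − E[R] = 7.9% − 25.6480% = -17.7480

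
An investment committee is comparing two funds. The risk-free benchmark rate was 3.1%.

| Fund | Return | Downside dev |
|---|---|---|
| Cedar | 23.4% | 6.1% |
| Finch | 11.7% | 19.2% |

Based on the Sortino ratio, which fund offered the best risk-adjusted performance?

Cedar

Cedar: Sortino ratio = (23.4% − 3.1%) / 6.1% = 3.328
Finch: Sortino ratio = (11.7% − 3.1%) / 19.2% = 0.448
Highest: Cedar (3.328).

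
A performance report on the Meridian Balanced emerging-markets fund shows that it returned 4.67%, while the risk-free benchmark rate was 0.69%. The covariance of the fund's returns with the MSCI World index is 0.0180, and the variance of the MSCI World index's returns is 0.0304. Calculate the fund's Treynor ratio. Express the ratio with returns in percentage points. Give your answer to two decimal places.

β = Cov / Var = 0.0180 / 0.0304 = 0.5921
Treynor = (Rp − Rf) / β = (4.67% − 0.69%) / 0.5921 = 3.98 / 0.5921 = 6.7218

6.72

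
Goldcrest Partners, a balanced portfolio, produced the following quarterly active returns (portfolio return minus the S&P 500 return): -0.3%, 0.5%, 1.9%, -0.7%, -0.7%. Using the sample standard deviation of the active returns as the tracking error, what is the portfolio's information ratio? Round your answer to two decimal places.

0.13

r̄ = (-0.3 + 0.5 + 1.9 − 0.7 − 0.7) / 5 = 0.70 / 5 = 0.1400%
Sample std dev = √[4.8320 / 4] = 1.0991%
IR = r̄ / tracking error = 0.1400 / 1.0991 = 0.1274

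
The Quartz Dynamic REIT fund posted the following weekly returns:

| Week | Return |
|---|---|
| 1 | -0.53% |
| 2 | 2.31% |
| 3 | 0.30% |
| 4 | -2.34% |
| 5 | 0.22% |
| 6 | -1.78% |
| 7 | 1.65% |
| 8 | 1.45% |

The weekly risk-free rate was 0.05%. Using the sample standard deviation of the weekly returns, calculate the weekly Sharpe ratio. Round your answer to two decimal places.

Mean return r̄ = 1.280 / 8 = 0.1600%
Σ(r − r̄)² = (-0.53 − 0.1600)² + (2.31 − 0.1600)² + … = 19.0196
sample σ = √(19.0196 / 7) = √2.7171 = 1.6484%
Sharpe = (r̄ − rf) / σ = (0.1600 − 0.05) / 1.6484 = 0.1100 / 1.6484 = 0.0667

0.07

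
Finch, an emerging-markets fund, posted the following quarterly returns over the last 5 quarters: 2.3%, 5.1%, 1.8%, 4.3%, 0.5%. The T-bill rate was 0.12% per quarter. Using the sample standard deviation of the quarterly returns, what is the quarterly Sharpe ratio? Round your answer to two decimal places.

r̄ = (2.3 + 5.1 + 1.8 + 4.3 + 0.5) / 5 = 2.8000%
Sample std dev = √[14.0800 / 4] = 1.8762%
Sharpe = (r̄ − rf) / σ = (2.8000 − 0.12) / 1.8762 = 2.6800 / 1.8762 = 1.4284

1.43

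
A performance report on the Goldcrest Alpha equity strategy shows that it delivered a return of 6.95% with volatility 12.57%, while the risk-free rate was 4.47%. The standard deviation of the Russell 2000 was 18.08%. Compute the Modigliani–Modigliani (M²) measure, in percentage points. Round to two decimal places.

Sharpe = (Rp − Rf) / σp = (6.95% − 4.47%) / 12.57% = 0.1973
M² = Rf + Sharpe × σm = 4.47% + 0.1973 × 18.08% = 8.0372%

8.04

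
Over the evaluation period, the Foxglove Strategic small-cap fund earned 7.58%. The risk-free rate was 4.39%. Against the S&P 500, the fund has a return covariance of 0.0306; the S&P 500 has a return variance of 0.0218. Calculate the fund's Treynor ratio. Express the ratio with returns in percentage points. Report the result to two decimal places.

2.27

β = Cov / Var = 0.0306 / 0.0218 = 1.4037
Treynor = (Rp − Rf) / β = (7.58% − 4.39%) / 1.4037 = 3.19 / 1.4037 = 2.2726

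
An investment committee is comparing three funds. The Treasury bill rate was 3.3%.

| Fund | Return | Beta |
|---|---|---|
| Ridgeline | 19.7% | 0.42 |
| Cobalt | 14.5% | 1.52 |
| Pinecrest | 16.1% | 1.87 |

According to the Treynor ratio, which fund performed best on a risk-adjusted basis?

Ridgeline

Ridgeline: Treynor = (19.7% − 3.3%) / 0.42 = 39.048
Cobalt: Treynor = (14.5% − 3.3%) / 1.52 = 7.368
Pinecrest: Treynor = (16.1% − 3.3%) / 1.87 = 6.845
Highest: Ridgeline (39.048).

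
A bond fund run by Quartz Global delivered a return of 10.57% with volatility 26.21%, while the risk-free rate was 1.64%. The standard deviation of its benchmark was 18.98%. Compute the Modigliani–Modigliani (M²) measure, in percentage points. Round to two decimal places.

8.11

Sharpe = (Rp − Rf) / σp = (10.57% − 1.64%) / 26.21% = 0.3407
M² = Rf + Sharpe × σm = 1.64% + 0.3407 × 18.98% = 8.1065%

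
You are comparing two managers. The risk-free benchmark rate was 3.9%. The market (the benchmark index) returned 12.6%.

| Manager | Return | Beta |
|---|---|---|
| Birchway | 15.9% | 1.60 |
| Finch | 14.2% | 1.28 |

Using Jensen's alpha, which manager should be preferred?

Finch

Birchway: α = 15.9% − [3.9% + 1.60 × (12.6% − 3.9%)] = -1.920
Finch: α = 14.2% − [3.9% + 1.28 × (12.6% − 3.9%)] = -0.836
Highest: Finch (-0.836).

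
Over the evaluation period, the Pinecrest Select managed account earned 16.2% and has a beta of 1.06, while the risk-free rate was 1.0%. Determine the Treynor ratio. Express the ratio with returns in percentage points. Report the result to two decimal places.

Treynor = (Rp − Rf) / β = (16.2% − 1.0%) / 1.06 = 15.20 / 1.06 = 14.3396

14.34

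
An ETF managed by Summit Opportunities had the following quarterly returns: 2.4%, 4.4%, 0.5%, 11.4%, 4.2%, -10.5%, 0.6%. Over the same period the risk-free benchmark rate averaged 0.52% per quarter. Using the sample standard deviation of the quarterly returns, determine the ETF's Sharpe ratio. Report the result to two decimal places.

r̄ = (2.4 + 4.4 + 0.5 + 11.4 + 4.2 − 10.5 + 0.6) / 7 = 13.00 / 7 = 1.8571%
Σ(r − r̄)² = (2.4 − 1.8571)² + (4.4 − 1.8571)² + … = 259.4371
σ = √[259.4371 / 6] = 6.5757%
Sharpe = (r̄ − rf) / σ = (1.8571 − 0.52) / 6.5757 = 1.3371 / 6.5757 = 0.2033

0.20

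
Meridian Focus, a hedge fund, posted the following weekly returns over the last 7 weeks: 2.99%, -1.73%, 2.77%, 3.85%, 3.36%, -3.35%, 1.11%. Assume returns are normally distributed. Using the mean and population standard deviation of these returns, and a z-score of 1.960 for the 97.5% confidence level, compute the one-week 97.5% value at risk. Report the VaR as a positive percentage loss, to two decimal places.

r̄ = (2.99 − 1.73 + 2.77 + 3.85 + 3.36 − 3.35 + 1.11) / 7 = 1.2857%
Population σ = √[Σ(r − r̄)² / 7] = √[46.6012 / 7] = √6.6573 = 2.5802%
VaR = −(r̄ − z·σ) = −(1.2857 − 1.960 × 2.5802) = −(-3.7715) = 3.7715%

3.77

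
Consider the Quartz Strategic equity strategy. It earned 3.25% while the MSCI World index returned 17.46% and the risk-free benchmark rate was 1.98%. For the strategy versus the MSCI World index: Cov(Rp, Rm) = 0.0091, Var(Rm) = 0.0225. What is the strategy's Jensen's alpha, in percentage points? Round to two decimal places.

-4.99

β = Cov / Var = 0.0091 / 0.0225 = 0.4044
E[R] = Rf + β(Rm − Rf) = 1.98% + 0.4044 × (17.46% − 1.98%) = 8.2401%
α = Rp − E[R] = 3.25% − 8.2401% = -4.9901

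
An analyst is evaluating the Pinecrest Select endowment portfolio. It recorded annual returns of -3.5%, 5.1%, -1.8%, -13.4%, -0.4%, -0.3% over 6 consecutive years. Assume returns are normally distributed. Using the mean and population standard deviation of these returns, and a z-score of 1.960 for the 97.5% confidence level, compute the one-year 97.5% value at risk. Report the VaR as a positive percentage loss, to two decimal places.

μ = (-3.5 + 5.1 − 1.8 − 13.4 − 0.4 − 0.3) / 6 = -14.30 / 6 = -2.3833%
Population σ = √[Σ(r − μ)² / 6] = √[187.2283 / 6] = √31.2047 = 5.5861%
VaR = −(μ − z·σ) = −(-2.3833 − 1.960 × 5.5861) = −(-13.3321) = 13.3321%

13.33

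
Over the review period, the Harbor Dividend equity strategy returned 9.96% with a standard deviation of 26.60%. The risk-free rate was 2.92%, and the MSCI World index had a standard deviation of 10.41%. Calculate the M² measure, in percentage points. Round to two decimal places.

Sharpe = (Rp − Rf) / σp = (9.96% − 2.92%) / 26.60% = 0.2647
M² = Rf + Sharpe × σm = 2.92% + 0.2647 × 10.41% = 5.6755%

5.68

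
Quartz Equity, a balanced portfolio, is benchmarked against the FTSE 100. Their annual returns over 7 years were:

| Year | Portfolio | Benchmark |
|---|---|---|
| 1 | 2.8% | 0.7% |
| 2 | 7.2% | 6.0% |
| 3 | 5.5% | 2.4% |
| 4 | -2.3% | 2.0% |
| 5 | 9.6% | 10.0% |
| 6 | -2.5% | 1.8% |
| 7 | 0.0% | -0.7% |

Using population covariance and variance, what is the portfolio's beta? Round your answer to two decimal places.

r̄p = 2.9000%,  r̄m = 3.1714%
Cov = Σ(rp − r̄p)(rm − r̄m) / 7 = 11.5543
Var(rm) = Σ(rm − r̄m)² / 7 = 11.3678
β = Cov / Var = 11.5543 / 11.3678 = 1.0164

1.02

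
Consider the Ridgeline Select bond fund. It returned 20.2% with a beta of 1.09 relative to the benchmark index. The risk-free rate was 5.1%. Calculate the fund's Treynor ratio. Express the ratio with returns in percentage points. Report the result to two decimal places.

Treynor = (Rp − Rf) / β = (20.2% − 5.1%) / 1.09 = 15.10 / 1.09 = 13.8532

13.85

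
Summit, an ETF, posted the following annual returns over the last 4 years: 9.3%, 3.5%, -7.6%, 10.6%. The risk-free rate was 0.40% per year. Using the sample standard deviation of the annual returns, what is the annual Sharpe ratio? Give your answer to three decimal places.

0.428

Mean return μ = 15.80 / 4 = 3.9500%
Σ(r − μ)² = (9.3 − 3.9500)² + (3.5 − 3.9500)² + (-7.6 − 3.9500)² + … = 206.4500
sample σ = √(206.4500 / 3) = √68.8167 = 8.2956%
Sharpe = (μ − rf) / σ = (3.9500 − 0.4) / 8.2956 = 3.5500 / 8.2956 = 0.4279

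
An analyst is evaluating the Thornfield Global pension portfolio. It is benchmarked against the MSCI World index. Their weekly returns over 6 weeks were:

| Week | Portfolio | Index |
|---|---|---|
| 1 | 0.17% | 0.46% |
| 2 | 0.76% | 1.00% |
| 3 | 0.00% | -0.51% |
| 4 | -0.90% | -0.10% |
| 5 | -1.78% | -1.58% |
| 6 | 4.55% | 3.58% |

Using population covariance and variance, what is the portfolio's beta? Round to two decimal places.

1.21

r̄p = 0.4667%,  r̄m = 0.4750%
Cov = Σ(rp − r̄p)(rm − r̄m) / 6 = 3.1166
Var(rm) = Σ(rm − r̄m)² / 6 = 2.5735
β = Cov / Var = 3.1166 / 2.5735 = 1.2110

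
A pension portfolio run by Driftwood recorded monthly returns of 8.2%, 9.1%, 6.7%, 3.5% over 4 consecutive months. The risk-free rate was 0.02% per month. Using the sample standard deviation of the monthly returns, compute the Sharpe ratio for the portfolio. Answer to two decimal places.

r̄ = (8.2 + 9.1 + 6.7 + 3.5) / 4 = 27.50 / 4 = 6.8750%
Sample σ = √[Σ(r − r̄)² / 3] = √[18.1275 / 3] = √6.0425 = 2.4581%
Sharpe = (r̄ − rf) / σ = (6.8750 − 0.02) / 2.4581 = 6.8550 / 2.4581 = 2.7887

2.79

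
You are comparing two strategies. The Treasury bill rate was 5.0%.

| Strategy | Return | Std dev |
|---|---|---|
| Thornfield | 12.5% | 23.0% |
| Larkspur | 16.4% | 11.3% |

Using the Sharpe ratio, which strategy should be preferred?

Thornfield: Sharpe ratio = (12.5% − 5.0%) / 23.0% = 0.326
Larkspur: Sharpe ratio = (16.4% − 5.0%) / 11.3% = 1.009
Highest: Larkspur (1.009).

Larkspur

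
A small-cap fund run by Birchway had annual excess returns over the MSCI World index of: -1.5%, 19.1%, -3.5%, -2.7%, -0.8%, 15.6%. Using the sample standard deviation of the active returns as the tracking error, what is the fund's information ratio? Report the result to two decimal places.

r̄ = (-1.5 + 19.1 − 3.5 − 2.7 − 0.8 + 15.6) / 6 = 4.3667%
Sample std dev = √[516.1933 / 5] = 10.1606%
IR = r̄ / tracking error = 4.3667 / 10.1606 = 0.4298

0.43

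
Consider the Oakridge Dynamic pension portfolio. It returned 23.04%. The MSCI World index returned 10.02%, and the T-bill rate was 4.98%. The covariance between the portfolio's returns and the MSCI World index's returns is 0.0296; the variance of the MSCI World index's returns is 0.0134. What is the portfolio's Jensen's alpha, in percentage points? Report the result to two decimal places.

6.93

β = Cov / Var = 0.0296 / 0.0134 = 2.2090
E[R] = Rf + β(Rm − Rf) = 4.98% + 2.2090 × (10.02% − 4.98%) = 16.1134%
α = Rp − E[R] = 23.04% − 16.1134% = 6.9266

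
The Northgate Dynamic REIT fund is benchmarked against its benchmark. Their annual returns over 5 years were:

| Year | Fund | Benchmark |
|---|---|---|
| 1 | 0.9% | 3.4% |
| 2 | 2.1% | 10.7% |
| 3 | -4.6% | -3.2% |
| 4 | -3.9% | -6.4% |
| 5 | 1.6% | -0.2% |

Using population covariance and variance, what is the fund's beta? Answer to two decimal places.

r̄p = -0.7800%,  r̄m = 0.8600%
Cov = Σ(rp − r̄p)(rm − r̄m) / 5 = 13.6488
Var(rm) = Σ(rm − r̄m)² / 5 = 34.7184
β = Cov / Var = 13.6488 / 34.7184 = 0.3931

0.39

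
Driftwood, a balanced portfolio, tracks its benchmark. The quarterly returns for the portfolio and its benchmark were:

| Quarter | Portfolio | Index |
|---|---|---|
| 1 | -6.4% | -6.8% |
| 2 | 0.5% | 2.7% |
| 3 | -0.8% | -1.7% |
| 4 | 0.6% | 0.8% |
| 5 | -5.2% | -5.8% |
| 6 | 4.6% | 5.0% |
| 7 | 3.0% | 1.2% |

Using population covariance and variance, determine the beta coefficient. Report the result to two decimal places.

0.89

r̄p = -0.5286%,  r̄m = -0.6571%
Cov = Σ(rp − r̄p)(rm − r̄m) / 7 = 14.4341
Var(rm) = Σ(rm − r̄m)² / 7 = 16.3024
β = Cov / Var = 14.4341 / 16.3024 = 0.8854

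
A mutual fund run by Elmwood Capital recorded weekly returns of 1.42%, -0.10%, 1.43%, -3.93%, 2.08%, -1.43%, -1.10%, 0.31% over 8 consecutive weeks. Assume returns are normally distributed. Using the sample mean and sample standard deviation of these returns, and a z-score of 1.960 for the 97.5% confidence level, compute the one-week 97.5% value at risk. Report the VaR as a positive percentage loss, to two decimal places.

4.01

r̄ = (1.42 − 0.1 + 1.43 − 3.93 + 2.08 − 1.43 − 1.1 + 0.31) / 8 = -0.1650%
Sample σ = √[Σ(r − r̄)² / 7] = √[26.9758 / 7] = √3.8537 = 1.9631%
VaR = −(r̄ − z·σ) = −(-0.1650 − 1.960 × 1.9631) = −(-4.0127) = 4.0127%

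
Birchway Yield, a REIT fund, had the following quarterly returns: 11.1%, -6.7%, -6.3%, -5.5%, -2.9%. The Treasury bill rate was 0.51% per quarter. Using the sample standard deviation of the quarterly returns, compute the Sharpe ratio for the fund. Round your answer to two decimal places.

μ = (11.1 − 6.7 − 6.3 − 5.5 − 2.9) / 5 = -10.30 / 5 = -2.0600%
Σ(r − μ)² = (11.1 − (-2.0600))² + (-6.7 − (-2.0600))² + (-6.3 − (-2.0600))² + … = 225.2320
sample σ = √(225.2320 / 4) = √56.3080 = 7.5039%
Sharpe = (μ − rf) / σ = (-2.0600 − 0.51) / 7.5039 = -2.5700 / 7.5039 = -0.3425

-0.34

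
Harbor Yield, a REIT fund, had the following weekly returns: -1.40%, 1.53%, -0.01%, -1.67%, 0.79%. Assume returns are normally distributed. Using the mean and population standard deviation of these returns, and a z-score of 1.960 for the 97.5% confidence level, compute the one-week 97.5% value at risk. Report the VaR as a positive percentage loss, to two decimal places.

2.57

r̄ = (-1.4 + 1.53 − 0.01 − 1.67 + 0.79) / 5 = -0.1520%
Σ(r − r̄)² = (-1.4 − (-0.1520))² + (1.53 − (-0.1520))² + (-0.01 − (-0.1520))² + … = 7.5985
population σ = √(7.5985 / 5) = √1.5197 = 1.2328%
VaR = −(r̄ − z·σ) = −(-0.1520 − 1.960 × 1.2328) = −(-2.5683) = 2.5683%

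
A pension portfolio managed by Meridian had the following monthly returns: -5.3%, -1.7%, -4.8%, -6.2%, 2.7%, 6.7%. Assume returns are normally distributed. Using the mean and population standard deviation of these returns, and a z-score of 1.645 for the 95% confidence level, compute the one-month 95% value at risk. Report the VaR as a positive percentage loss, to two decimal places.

Mean return μ = -8.60 / 6 = -1.4333%
Population std dev = √[132.3133 / 6] = 4.6960%
VaR = −(μ − z·σ) = −(-1.4333 − 1.645 × 4.6960) = −(-9.1582) = 9.1582%

9.16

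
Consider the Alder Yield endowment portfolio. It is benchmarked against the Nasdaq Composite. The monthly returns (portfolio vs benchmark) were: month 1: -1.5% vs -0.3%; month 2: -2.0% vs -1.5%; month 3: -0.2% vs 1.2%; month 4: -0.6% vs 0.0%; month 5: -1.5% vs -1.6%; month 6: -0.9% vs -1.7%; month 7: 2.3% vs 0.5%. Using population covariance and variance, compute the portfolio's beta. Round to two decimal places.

r̄p = -0.6286%,  r̄m = -0.4857%
Cov = Σ(rp − r̄p)(rm − r̄m) / 7 = 0.8790
Var(rm) = Σ(rm − r̄m)² / 7 = 1.1184
β = Cov / Var = 0.8790 / 1.1184 = 0.7859

0.79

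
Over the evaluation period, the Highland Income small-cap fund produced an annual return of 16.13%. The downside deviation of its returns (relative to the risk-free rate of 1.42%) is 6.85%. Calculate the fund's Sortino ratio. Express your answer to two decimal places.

Sortino = (Rp − Rf) / σd = (16.13% − 1.42%) / 6.85% = 14.71% / 6.85% = 2.1474

2.15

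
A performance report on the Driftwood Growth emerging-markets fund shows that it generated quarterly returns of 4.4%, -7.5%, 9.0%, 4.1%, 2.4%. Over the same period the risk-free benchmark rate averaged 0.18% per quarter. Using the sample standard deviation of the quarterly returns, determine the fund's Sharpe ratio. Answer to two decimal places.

0.38

r̄ = (4.4 − 7.5 + 9 + 4.1 + 2.4) / 5 = 12.40 / 5 = 2.4800%
Sample std dev = √[148.4280 / 4] = 6.0916%
Sharpe = (r̄ − rf) / σ = (2.4800 − 0.18) / 6.0916 = 2.3000 / 6.0916 = 0.3776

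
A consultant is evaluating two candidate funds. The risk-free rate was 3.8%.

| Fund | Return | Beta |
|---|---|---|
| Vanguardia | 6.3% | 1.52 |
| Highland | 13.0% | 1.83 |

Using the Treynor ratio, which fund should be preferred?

Vanguardia: Treynor = (6.3% − 3.8%) / 1.52 = 1.645
Highland: Treynor = (13.0% − 3.8%) / 1.83 = 5.027
Highest: Highland (5.027).

Highland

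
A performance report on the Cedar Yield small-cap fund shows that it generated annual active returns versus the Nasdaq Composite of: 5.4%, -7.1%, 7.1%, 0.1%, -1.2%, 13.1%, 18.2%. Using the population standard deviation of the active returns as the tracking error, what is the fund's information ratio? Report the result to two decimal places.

0.63

r̄ = (5.4 − 7.1 + 7.1 + 0.1 − 1.2 + 13.1 + 18.2) / 7 = 5.0857%
Population std dev = √[453.2286 / 7] = 8.0465%
IR = r̄ / tracking error = 5.0857 / 8.0465 = 0.6320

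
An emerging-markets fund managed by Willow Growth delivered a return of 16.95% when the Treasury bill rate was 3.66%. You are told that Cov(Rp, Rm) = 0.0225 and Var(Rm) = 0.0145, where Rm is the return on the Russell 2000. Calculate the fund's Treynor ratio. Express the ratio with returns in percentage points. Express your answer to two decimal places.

β = Cov / Var = 0.0225 / 0.0145 = 1.5517
Treynor = (Rp − Rf) / β = (16.95% − 3.66%) / 1.5517 = 13.29 / 1.5517 = 8.5648

8.56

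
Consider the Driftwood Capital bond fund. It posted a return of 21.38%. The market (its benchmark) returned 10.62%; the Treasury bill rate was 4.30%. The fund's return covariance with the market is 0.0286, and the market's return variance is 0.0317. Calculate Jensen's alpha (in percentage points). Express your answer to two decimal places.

11.38

β = Cov / Var = 0.0286 / 0.0317 = 0.9022
E[R] = Rf + β(Rm − Rf) = 4.30% + 0.9022 × (10.62% − 4.30%) = 10.0019%
α = Rp − E[R] = 21.38% − 10.0019% = 11.3781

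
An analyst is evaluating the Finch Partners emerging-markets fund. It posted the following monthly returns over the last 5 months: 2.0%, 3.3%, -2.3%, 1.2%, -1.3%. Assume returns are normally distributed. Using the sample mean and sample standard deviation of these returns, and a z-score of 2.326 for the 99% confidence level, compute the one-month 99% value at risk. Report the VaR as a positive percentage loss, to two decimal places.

4.83

r̄ = (2 + 3.3 − 2.3 + 1.2 − 1.3) / 5 = 0.5800%
Sample σ = √[Σ(r − r̄)² / 4] = √[21.6280 / 4] = √5.4070 = 2.3253%
VaR = −(r̄ − z·σ) = −(0.5800 − 2.326 × 2.3253) = −(-4.8286) = 4.8286%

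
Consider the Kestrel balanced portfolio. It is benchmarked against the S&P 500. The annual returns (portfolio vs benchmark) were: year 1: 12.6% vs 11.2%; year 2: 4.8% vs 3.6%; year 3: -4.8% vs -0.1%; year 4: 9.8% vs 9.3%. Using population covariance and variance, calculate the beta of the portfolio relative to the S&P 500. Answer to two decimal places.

r̄p = 5.6000%,  r̄m = 6.0000%
Cov = Σ(rp − r̄p)(rm − r̄m) / 4 = 28.9050
Var(rm) = Σ(rm − r̄m)² / 4 = 20.2250
β = Cov / Var = 28.9050 / 20.2250 = 1.4292

1.43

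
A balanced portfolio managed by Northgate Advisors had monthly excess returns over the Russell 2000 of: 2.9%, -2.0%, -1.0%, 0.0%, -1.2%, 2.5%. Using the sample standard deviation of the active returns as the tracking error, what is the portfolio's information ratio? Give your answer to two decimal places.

r̄ = (2.9 − 2 − 1 + 0 − 1.2 + 2.5) / 6 = 0.2000%
Σ(r − r̄)² = 20.8600; sample σ = √(20.8600/5) = 2.0425%
IR = r̄ / tracking error = 0.2000 / 2.0425 = 0.0979

0.10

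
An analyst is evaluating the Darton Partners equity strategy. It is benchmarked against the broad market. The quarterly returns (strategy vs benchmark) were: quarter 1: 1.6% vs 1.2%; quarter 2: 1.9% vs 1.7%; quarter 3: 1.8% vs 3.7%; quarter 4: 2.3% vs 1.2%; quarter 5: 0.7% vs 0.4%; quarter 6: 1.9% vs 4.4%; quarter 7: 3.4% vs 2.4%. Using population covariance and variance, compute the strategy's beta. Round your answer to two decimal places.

0.18

r̄p = 1.9429%,  r̄m = 2.1429%
Cov = Σ(rp − r̄p)(rm − r̄m) / 7 = 0.3182
Var(rm) = Σ(rm − r̄m)² / 7 = 1.7996
β = Cov / Var = 0.3182 / 1.7996 = 0.1768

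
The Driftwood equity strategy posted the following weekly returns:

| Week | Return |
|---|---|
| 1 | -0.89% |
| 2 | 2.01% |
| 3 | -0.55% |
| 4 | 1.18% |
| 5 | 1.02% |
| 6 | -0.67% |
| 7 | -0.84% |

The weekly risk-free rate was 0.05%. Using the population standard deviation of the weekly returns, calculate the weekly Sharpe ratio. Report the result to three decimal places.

r̄ = (-0.89 + 2.01 − 0.55 + 1.18 + 1.02 − 0.67 − 0.84) / 7 = 1.260 / 7 = 0.1800%
Σ(r − r̄)² = (-0.89 − 0.1800)² + (2.01 − 0.1800)² + … = 8.4952
σ = √[8.4952 / 7] = 1.1016%
Sharpe = (r̄ − rf) / σ = (0.1800 − 0.05) / 1.1016 = 0.1300 / 1.1016 = 0.1180

0.118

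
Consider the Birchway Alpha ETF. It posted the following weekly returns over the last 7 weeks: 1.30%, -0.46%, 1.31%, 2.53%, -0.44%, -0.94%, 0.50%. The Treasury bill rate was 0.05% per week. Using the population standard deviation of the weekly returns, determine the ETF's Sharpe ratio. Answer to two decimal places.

0.43

r̄ = (1.3 − 0.46 + 1.31 + 2.53 − 0.44 − 0.94 + 0.5) / 7 = 0.5429%
Population σ = √[Σ(r − r̄)² / 7] = √[9.2829 / 7] = √1.3261 = 1.1516%
Sharpe = (r̄ − rf) / σ = (0.5429 − 0.05) / 1.1516 = 0.4929 / 1.1516 = 0.4280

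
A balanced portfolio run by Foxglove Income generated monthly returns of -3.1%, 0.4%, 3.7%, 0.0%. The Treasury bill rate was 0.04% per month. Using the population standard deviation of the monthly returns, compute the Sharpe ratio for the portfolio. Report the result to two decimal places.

r̄ = (-3.1 + 0.4 + 3.7 + 0) / 4 = 1.00 / 4 = 0.2500%
Population std dev = √[23.2100 / 4] = 2.4088%
Sharpe = (r̄ − rf) / σ = (0.2500 − 0.04) / 2.4088 = 0.2100 / 2.4088 = 0.0872

0.09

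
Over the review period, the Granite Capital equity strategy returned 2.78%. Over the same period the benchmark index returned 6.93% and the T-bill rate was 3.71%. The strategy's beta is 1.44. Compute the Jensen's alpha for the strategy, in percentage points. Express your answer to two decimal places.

-5.57

CAPM expected return = Rf + β(Rm − Rf) = 3.71% + 1.44 × (6.93% − 3.71%) = 3.71 + 1.44 × 3.22 = 8.3468%
Jensen's α = Rp − E[R] = 2.78% − 8.3468% = -5.5668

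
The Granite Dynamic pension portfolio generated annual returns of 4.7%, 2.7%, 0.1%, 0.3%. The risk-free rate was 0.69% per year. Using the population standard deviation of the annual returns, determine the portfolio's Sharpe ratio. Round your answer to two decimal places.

Mean return μ = 7.80 / 4 = 1.9500%
Σ(r − μ)² = 14.2700; population σ = √(14.2700/4) = 1.8888%
Sharpe = (μ − rf) / σ = (1.9500 − 0.69) / 1.8888 = 1.2600 / 1.8888 = 0.6671

0.67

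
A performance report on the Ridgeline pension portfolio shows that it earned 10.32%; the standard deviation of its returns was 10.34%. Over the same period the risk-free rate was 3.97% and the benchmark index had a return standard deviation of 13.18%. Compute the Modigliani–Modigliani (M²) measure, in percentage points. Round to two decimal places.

12.06

Sharpe = (Rp − Rf) / σp = (10.32% − 3.97%) / 10.34% = 0.6141
M² = Rf + Sharpe × σm = 3.97% + 0.6141 × 13.18% = 12.0638%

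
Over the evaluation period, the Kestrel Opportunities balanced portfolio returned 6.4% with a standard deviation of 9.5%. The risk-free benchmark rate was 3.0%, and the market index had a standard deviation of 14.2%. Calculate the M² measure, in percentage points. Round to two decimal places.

8.08

Sharpe = (Rp − Rf) / σp = (6.4% − 3.0%) / 9.5% = 0.3579
M² = Rf + Sharpe × σm = 3.0% + 0.3579 × 14.2% = 8.0822%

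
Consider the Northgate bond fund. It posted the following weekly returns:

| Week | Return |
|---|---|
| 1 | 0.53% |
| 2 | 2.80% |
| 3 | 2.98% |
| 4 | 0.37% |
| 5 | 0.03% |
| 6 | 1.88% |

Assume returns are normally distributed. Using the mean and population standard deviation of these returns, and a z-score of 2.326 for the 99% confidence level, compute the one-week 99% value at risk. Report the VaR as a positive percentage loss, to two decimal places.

r̄ = (0.53 + 2.8 + 2.98 + 0.37 + 0.03 + 1.88) / 6 = 8.590 / 6 = 1.4317%
Population std dev = √[8.3755 / 6] = 1.1815%
VaR = −(r̄ − z·σ) = −(1.4317 − 2.326 × 1.1815) = −(-1.3165) = 1.3165%

1.32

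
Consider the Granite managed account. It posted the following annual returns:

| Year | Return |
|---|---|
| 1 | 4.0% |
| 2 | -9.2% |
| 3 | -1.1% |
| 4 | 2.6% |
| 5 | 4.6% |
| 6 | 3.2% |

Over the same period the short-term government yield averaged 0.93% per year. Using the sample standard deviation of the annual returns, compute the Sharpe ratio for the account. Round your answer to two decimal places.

-0.05

r̄ = (4 − 9.2 − 1.1 + 2.6 + 4.6 + 3.2) / 6 = 4.10 / 6 = 0.6833%
Σ(r − r̄)² = 137.2083; sample σ = √(137.2083/5) = 5.2385%
Sharpe = (r̄ − rf) / σ = (0.6833 − 0.93) / 5.2385 = -0.2467 / 5.2385 = -0.0471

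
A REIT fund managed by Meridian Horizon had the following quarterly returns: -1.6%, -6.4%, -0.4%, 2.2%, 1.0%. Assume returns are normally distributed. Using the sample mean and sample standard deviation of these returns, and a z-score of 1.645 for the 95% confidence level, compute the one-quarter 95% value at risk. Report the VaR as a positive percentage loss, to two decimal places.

6.50

r̄ = (-1.6 − 6.4 − 0.4 + 2.2 + 1) / 5 = -1.0400%
Sample σ = √[Σ(r − r̄)² / 4] = √[44.1120 / 4] = √11.0280 = 3.3208%
VaR = −(r̄ − z·σ) = −(-1.0400 − 1.645 × 3.3208) = −(-6.5027) = 6.5027%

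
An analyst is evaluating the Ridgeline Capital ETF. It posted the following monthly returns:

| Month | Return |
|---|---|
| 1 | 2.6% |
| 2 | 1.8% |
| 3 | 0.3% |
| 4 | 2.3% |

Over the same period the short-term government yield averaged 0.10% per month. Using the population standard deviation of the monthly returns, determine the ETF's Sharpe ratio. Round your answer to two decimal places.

r̄ = (2.6 + 1.8 + 0.3 + 2.3) / 4 = 1.7500%
Σ(r − r̄)² = 3.1300; population σ = √(3.1300/4) = 0.8846%
Sharpe = (r̄ − rf) / σ = (1.7500 − 0.1) / 0.8846 = 1.6500 / 0.8846 = 1.8652

1.87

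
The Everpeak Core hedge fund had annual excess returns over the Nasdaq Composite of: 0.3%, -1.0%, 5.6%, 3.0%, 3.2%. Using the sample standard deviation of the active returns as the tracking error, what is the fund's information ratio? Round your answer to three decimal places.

0.854

Mean return μ = 11.10 / 5 = 2.2200%
Σ(r − μ)² = 27.0480; sample σ = √(27.0480/4) = 2.6004%
IR = μ / tracking error = 2.2200 / 2.6004 = 0.8537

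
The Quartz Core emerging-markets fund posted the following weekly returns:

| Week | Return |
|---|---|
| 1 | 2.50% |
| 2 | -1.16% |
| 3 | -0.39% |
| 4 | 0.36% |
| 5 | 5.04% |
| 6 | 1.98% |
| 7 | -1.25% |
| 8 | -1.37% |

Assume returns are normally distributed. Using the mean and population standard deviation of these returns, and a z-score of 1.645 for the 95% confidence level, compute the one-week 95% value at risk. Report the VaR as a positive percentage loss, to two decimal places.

2.80

Mean return r̄ = 5.710 / 8 = 0.7138%
Σ(r − r̄)² = (2.5 − 0.7138)² + (-1.16 − 0.7138)² + … = 36.5632
population σ = √(36.5632 / 8) = √4.5704 = 2.1378%
VaR = −(r̄ − z·σ) = −(0.7138 − 1.645 × 2.1378) = −(-2.8029) = 2.8029%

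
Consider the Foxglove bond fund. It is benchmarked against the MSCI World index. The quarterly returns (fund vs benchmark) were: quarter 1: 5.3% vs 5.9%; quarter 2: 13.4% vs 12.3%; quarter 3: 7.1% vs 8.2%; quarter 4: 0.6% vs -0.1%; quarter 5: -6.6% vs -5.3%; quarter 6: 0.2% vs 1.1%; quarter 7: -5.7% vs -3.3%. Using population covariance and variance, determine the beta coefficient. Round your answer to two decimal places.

r̄p = 2.0429%,  r̄m = 2.6857%
Cov = Σ(rp − r̄p)(rm − r̄m) / 7 = 38.5506
Var(rm) = Σ(rm − r̄m)² / 7 = 34.7212
β = Cov / Var = 38.5506 / 34.7212 = 1.1103

1.11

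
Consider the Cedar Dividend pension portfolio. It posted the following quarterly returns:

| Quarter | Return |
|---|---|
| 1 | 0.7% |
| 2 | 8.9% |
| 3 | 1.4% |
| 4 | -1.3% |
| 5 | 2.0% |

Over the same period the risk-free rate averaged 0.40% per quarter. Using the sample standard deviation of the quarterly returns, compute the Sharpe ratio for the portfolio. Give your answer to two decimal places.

0.50

Mean return r̄ = 11.70 / 5 = 2.3400%
Sample σ = √[Σ(r − r̄)² / 4] = √[59.9720 / 4] = √14.9930 = 3.8721%
Sharpe = (r̄ − rf) / σ = (2.3400 − 0.4) / 3.8721 = 1.9400 / 3.8721 = 0.5010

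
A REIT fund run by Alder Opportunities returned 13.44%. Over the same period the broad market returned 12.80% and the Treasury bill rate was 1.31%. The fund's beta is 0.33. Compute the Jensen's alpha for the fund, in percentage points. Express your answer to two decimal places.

CAPM expected return = Rf + β(Rm − Rf) = 1.31% + 0.33 × (12.80% − 1.31%) = 1.31 + 0.33 × 11.49 = 5.1017%
Jensen's α = Rp − E[R] = 13.44% − 5.1017% = 8.3383

8.34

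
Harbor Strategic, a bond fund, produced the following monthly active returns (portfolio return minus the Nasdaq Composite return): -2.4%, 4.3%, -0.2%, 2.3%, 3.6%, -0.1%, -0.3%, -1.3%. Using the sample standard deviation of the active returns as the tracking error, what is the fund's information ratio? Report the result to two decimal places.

Mean return μ = 5.90 / 8 = 0.7375%
Σ(r − μ)² = (-2.4 − 0.7375)² + (4.3 − 0.7375)² + … = 39.9788
sample σ = √(39.9788 / 7) = √5.7113 = 2.3898%
IR = μ / tracking error = 0.7375 / 2.3898 = 0.3086

0.31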